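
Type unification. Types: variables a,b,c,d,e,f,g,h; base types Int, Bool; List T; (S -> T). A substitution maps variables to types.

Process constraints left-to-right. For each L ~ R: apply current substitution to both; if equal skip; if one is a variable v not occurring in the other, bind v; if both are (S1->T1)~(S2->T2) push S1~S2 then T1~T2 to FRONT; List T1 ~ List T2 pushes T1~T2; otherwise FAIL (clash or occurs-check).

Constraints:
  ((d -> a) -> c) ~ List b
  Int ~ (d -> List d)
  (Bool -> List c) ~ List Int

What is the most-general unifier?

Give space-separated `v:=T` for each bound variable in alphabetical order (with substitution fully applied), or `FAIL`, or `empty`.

Answer: FAIL

Derivation:
step 1: unify ((d -> a) -> c) ~ List b  [subst: {-} | 2 pending]
  clash: ((d -> a) -> c) vs List b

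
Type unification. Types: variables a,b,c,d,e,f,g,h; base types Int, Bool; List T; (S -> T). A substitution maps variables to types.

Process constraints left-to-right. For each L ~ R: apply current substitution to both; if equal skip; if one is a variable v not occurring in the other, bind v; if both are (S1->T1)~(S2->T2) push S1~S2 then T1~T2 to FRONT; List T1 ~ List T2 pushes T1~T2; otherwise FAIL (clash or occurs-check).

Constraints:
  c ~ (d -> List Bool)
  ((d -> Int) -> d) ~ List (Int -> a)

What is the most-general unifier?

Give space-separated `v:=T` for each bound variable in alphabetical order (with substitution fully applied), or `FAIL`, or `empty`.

step 1: unify c ~ (d -> List Bool)  [subst: {-} | 1 pending]
  bind c := (d -> List Bool)
step 2: unify ((d -> Int) -> d) ~ List (Int -> a)  [subst: {c:=(d -> List Bool)} | 0 pending]
  clash: ((d -> Int) -> d) vs List (Int -> a)

Answer: FAIL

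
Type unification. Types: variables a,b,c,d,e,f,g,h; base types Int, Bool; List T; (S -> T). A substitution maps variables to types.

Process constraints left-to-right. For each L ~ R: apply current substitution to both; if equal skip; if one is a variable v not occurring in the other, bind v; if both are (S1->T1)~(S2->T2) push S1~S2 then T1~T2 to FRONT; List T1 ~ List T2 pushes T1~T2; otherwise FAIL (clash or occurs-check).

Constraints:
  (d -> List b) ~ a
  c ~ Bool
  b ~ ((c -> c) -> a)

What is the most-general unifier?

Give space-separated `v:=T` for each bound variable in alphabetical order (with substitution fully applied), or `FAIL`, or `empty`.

Answer: FAIL

Derivation:
step 1: unify (d -> List b) ~ a  [subst: {-} | 2 pending]
  bind a := (d -> List b)
step 2: unify c ~ Bool  [subst: {a:=(d -> List b)} | 1 pending]
  bind c := Bool
step 3: unify b ~ ((Bool -> Bool) -> (d -> List b))  [subst: {a:=(d -> List b), c:=Bool} | 0 pending]
  occurs-check fail: b in ((Bool -> Bool) -> (d -> List b))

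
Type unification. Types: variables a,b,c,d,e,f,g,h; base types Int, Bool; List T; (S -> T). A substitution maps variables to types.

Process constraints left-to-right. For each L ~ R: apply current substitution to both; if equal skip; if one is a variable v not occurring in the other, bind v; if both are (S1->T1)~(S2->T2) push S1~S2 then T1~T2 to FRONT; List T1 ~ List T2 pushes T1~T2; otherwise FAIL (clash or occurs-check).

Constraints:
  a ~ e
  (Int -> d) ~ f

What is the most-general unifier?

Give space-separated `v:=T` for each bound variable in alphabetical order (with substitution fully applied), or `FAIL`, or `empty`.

step 1: unify a ~ e  [subst: {-} | 1 pending]
  bind a := e
step 2: unify (Int -> d) ~ f  [subst: {a:=e} | 0 pending]
  bind f := (Int -> d)

Answer: a:=e f:=(Int -> d)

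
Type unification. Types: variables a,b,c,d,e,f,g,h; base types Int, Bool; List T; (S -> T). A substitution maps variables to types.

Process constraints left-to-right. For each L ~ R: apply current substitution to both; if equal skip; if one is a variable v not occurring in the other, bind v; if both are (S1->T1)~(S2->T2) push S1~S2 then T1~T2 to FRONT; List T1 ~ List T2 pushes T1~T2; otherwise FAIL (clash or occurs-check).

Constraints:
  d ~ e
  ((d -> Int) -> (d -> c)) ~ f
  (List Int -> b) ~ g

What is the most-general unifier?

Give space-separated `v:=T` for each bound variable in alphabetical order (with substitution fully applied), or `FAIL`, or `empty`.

step 1: unify d ~ e  [subst: {-} | 2 pending]
  bind d := e
step 2: unify ((e -> Int) -> (e -> c)) ~ f  [subst: {d:=e} | 1 pending]
  bind f := ((e -> Int) -> (e -> c))
step 3: unify (List Int -> b) ~ g  [subst: {d:=e, f:=((e -> Int) -> (e -> c))} | 0 pending]
  bind g := (List Int -> b)

Answer: d:=e f:=((e -> Int) -> (e -> c)) g:=(List Int -> b)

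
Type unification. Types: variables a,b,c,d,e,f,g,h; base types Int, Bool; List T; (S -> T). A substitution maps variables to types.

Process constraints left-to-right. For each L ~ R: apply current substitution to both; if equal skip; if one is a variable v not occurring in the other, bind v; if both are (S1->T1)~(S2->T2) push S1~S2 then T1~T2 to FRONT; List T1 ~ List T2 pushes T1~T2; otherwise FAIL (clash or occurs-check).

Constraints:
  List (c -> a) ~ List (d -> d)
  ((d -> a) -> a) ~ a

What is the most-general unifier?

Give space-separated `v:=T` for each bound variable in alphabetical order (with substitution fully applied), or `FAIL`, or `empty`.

Answer: FAIL

Derivation:
step 1: unify List (c -> a) ~ List (d -> d)  [subst: {-} | 1 pending]
  -> decompose List: push (c -> a)~(d -> d)
step 2: unify (c -> a) ~ (d -> d)  [subst: {-} | 1 pending]
  -> decompose arrow: push c~d, a~d
step 3: unify c ~ d  [subst: {-} | 2 pending]
  bind c := d
step 4: unify a ~ d  [subst: {c:=d} | 1 pending]
  bind a := d
step 5: unify ((d -> d) -> d) ~ d  [subst: {c:=d, a:=d} | 0 pending]
  occurs-check fail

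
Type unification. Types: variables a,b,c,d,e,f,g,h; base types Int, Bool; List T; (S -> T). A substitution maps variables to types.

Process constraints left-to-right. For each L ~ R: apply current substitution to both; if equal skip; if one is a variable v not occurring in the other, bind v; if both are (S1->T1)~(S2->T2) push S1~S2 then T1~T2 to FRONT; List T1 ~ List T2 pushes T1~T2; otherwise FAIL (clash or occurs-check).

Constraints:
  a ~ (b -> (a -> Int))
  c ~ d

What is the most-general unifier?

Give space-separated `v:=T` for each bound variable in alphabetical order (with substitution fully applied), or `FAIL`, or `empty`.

step 1: unify a ~ (b -> (a -> Int))  [subst: {-} | 1 pending]
  occurs-check fail: a in (b -> (a -> Int))

Answer: FAIL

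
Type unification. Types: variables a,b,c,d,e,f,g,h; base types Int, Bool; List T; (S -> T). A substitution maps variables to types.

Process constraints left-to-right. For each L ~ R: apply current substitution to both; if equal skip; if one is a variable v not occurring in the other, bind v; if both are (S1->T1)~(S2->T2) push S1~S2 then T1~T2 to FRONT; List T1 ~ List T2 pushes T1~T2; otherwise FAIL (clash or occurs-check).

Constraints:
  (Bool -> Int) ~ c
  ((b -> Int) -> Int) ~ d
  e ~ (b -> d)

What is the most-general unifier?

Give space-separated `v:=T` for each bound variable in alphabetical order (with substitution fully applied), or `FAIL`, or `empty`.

Answer: c:=(Bool -> Int) d:=((b -> Int) -> Int) e:=(b -> ((b -> Int) -> Int))

Derivation:
step 1: unify (Bool -> Int) ~ c  [subst: {-} | 2 pending]
  bind c := (Bool -> Int)
step 2: unify ((b -> Int) -> Int) ~ d  [subst: {c:=(Bool -> Int)} | 1 pending]
  bind d := ((b -> Int) -> Int)
step 3: unify e ~ (b -> ((b -> Int) -> Int))  [subst: {c:=(Bool -> Int), d:=((b -> Int) -> Int)} | 0 pending]
  bind e := (b -> ((b -> Int) -> Int))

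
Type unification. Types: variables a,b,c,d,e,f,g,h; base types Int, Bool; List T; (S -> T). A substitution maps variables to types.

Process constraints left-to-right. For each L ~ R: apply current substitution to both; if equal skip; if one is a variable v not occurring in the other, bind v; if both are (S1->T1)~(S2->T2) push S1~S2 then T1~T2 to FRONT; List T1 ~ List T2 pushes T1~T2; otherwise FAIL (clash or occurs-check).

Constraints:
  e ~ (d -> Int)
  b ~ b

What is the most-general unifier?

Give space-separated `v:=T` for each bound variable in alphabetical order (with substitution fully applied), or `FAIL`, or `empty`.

step 1: unify e ~ (d -> Int)  [subst: {-} | 1 pending]
  bind e := (d -> Int)
step 2: unify b ~ b  [subst: {e:=(d -> Int)} | 0 pending]
  -> identical, skip

Answer: e:=(d -> Int)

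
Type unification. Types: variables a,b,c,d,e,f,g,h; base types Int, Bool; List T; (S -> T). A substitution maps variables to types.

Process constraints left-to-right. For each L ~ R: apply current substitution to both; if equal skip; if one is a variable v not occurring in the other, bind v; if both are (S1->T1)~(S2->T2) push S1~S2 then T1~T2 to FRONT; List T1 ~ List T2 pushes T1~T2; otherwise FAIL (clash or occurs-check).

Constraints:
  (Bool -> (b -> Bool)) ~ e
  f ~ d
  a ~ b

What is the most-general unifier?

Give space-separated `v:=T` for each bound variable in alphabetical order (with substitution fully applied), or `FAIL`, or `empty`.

Answer: a:=b e:=(Bool -> (b -> Bool)) f:=d

Derivation:
step 1: unify (Bool -> (b -> Bool)) ~ e  [subst: {-} | 2 pending]
  bind e := (Bool -> (b -> Bool))
step 2: unify f ~ d  [subst: {e:=(Bool -> (b -> Bool))} | 1 pending]
  bind f := d
step 3: unify a ~ b  [subst: {e:=(Bool -> (b -> Bool)), f:=d} | 0 pending]
  bind a := b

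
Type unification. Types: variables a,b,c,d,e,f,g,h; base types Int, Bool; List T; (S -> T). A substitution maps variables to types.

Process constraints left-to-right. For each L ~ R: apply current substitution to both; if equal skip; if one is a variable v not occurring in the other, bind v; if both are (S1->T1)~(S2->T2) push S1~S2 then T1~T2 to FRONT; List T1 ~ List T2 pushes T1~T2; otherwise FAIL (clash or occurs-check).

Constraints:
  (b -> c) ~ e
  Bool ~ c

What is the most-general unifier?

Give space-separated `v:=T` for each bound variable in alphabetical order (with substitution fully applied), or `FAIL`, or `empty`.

step 1: unify (b -> c) ~ e  [subst: {-} | 1 pending]
  bind e := (b -> c)
step 2: unify Bool ~ c  [subst: {e:=(b -> c)} | 0 pending]
  bind c := Bool

Answer: c:=Bool e:=(b -> Bool)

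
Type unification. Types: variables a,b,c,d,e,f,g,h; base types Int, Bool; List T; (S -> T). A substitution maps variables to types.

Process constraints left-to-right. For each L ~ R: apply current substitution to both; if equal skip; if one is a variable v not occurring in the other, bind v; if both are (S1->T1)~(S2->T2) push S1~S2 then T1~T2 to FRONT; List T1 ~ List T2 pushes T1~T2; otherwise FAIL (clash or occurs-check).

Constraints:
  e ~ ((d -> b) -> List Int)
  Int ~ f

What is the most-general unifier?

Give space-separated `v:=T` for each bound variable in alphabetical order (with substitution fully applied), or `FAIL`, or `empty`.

step 1: unify e ~ ((d -> b) -> List Int)  [subst: {-} | 1 pending]
  bind e := ((d -> b) -> List Int)
step 2: unify Int ~ f  [subst: {e:=((d -> b) -> List Int)} | 0 pending]
  bind f := Int

Answer: e:=((d -> b) -> List Int) f:=Int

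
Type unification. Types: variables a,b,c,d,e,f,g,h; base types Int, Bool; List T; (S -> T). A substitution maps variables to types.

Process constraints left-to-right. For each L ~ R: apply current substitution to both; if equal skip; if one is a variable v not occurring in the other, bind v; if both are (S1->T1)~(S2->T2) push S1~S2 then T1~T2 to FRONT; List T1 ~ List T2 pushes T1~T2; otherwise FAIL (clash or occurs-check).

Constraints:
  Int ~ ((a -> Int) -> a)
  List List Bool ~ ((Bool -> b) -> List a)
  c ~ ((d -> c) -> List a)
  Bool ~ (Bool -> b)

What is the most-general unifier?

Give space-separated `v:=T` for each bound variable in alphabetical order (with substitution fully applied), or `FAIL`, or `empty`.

Answer: FAIL

Derivation:
step 1: unify Int ~ ((a -> Int) -> a)  [subst: {-} | 3 pending]
  clash: Int vs ((a -> Int) -> a)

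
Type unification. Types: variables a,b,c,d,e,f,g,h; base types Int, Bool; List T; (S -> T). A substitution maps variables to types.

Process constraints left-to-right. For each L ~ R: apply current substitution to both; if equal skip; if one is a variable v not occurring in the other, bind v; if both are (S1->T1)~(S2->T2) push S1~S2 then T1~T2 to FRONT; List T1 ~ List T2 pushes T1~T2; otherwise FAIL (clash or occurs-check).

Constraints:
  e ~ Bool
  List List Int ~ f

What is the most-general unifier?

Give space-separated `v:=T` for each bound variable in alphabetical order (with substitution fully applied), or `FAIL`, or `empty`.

Answer: e:=Bool f:=List List Int

Derivation:
step 1: unify e ~ Bool  [subst: {-} | 1 pending]
  bind e := Bool
step 2: unify List List Int ~ f  [subst: {e:=Bool} | 0 pending]
  bind f := List List Int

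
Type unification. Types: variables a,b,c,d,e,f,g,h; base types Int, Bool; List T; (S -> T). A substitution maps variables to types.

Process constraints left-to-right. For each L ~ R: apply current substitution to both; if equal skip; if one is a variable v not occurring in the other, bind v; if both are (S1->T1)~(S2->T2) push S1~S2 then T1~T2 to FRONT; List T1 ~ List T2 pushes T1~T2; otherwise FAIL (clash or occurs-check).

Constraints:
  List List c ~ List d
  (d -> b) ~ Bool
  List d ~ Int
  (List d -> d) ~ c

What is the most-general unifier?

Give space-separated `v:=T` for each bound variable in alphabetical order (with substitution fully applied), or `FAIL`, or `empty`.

step 1: unify List List c ~ List d  [subst: {-} | 3 pending]
  -> decompose List: push List c~d
step 2: unify List c ~ d  [subst: {-} | 3 pending]
  bind d := List c
step 3: unify (List c -> b) ~ Bool  [subst: {d:=List c} | 2 pending]
  clash: (List c -> b) vs Bool

Answer: FAIL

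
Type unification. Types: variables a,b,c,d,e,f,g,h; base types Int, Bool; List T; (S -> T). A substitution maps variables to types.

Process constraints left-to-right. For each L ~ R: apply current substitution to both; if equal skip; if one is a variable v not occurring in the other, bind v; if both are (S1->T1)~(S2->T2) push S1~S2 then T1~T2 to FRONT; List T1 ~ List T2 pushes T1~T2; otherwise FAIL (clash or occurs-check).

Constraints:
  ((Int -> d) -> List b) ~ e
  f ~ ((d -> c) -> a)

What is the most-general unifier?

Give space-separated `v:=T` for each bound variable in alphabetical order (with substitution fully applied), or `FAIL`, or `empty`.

Answer: e:=((Int -> d) -> List b) f:=((d -> c) -> a)

Derivation:
step 1: unify ((Int -> d) -> List b) ~ e  [subst: {-} | 1 pending]
  bind e := ((Int -> d) -> List b)
step 2: unify f ~ ((d -> c) -> a)  [subst: {e:=((Int -> d) -> List b)} | 0 pending]
  bind f := ((d -> c) -> a)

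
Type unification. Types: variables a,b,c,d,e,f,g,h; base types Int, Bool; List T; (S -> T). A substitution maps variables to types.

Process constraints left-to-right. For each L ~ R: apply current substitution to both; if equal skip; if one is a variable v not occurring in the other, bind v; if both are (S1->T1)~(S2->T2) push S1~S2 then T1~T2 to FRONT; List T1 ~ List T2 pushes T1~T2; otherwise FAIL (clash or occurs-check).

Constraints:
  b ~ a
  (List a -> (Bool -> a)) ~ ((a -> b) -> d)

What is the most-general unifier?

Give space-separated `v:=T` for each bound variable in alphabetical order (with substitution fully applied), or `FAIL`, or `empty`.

Answer: FAIL

Derivation:
step 1: unify b ~ a  [subst: {-} | 1 pending]
  bind b := a
step 2: unify (List a -> (Bool -> a)) ~ ((a -> a) -> d)  [subst: {b:=a} | 0 pending]
  -> decompose arrow: push List a~(a -> a), (Bool -> a)~d
step 3: unify List a ~ (a -> a)  [subst: {b:=a} | 1 pending]
  clash: List a vs (a -> a)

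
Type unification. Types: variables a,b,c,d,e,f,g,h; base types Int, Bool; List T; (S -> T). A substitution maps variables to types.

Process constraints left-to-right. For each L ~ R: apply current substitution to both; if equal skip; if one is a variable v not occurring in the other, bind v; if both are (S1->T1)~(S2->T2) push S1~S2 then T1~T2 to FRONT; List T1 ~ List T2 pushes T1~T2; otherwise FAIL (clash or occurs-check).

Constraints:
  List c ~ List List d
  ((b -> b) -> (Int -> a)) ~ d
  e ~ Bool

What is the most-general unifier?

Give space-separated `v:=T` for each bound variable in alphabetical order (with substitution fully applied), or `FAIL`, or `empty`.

step 1: unify List c ~ List List d  [subst: {-} | 2 pending]
  -> decompose List: push c~List d
step 2: unify c ~ List d  [subst: {-} | 2 pending]
  bind c := List d
step 3: unify ((b -> b) -> (Int -> a)) ~ d  [subst: {c:=List d} | 1 pending]
  bind d := ((b -> b) -> (Int -> a))
step 4: unify e ~ Bool  [subst: {c:=List d, d:=((b -> b) -> (Int -> a))} | 0 pending]
  bind e := Bool

Answer: c:=List ((b -> b) -> (Int -> a)) d:=((b -> b) -> (Int -> a)) e:=Bool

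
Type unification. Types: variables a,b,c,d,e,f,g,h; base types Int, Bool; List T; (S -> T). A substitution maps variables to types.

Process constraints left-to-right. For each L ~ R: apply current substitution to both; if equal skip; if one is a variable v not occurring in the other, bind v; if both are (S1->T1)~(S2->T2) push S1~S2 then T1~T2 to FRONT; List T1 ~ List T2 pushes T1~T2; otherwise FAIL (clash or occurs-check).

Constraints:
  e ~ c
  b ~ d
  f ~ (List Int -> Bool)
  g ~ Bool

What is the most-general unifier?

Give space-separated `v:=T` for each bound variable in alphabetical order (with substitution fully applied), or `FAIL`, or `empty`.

step 1: unify e ~ c  [subst: {-} | 3 pending]
  bind e := c
step 2: unify b ~ d  [subst: {e:=c} | 2 pending]
  bind b := d
step 3: unify f ~ (List Int -> Bool)  [subst: {e:=c, b:=d} | 1 pending]
  bind f := (List Int -> Bool)
step 4: unify g ~ Bool  [subst: {e:=c, b:=d, f:=(List Int -> Bool)} | 0 pending]
  bind g := Bool

Answer: b:=d e:=c f:=(List Int -> Bool) g:=Bool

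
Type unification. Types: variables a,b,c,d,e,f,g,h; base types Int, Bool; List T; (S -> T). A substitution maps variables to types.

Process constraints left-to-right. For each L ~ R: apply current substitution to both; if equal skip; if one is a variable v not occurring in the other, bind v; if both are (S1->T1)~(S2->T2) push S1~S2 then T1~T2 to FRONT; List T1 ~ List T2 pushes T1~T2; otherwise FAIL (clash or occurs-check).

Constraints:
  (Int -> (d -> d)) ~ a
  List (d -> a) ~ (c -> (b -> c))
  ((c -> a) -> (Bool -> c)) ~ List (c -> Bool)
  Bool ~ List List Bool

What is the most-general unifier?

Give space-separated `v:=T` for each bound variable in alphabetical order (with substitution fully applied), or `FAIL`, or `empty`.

Answer: FAIL

Derivation:
step 1: unify (Int -> (d -> d)) ~ a  [subst: {-} | 3 pending]
  bind a := (Int -> (d -> d))
step 2: unify List (d -> (Int -> (d -> d))) ~ (c -> (b -> c))  [subst: {a:=(Int -> (d -> d))} | 2 pending]
  clash: List (d -> (Int -> (d -> d))) vs (c -> (b -> c))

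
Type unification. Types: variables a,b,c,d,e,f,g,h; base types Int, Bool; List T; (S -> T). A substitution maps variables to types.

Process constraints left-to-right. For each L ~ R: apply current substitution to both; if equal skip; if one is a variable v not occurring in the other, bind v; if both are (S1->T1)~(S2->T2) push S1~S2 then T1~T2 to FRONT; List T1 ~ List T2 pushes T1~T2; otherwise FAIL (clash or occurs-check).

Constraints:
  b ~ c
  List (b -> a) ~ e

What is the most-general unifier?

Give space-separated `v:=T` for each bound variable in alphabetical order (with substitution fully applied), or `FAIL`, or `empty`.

step 1: unify b ~ c  [subst: {-} | 1 pending]
  bind b := c
step 2: unify List (c -> a) ~ e  [subst: {b:=c} | 0 pending]
  bind e := List (c -> a)

Answer: b:=c e:=List (c -> a)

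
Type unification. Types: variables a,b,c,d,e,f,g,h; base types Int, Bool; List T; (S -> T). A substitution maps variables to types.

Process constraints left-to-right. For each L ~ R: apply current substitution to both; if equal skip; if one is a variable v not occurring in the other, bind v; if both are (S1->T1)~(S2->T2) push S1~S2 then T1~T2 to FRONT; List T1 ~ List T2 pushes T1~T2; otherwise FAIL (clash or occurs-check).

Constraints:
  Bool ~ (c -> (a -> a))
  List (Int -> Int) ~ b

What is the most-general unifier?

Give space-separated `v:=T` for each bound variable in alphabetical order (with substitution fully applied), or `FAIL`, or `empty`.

step 1: unify Bool ~ (c -> (a -> a))  [subst: {-} | 1 pending]
  clash: Bool vs (c -> (a -> a))

Answer: FAIL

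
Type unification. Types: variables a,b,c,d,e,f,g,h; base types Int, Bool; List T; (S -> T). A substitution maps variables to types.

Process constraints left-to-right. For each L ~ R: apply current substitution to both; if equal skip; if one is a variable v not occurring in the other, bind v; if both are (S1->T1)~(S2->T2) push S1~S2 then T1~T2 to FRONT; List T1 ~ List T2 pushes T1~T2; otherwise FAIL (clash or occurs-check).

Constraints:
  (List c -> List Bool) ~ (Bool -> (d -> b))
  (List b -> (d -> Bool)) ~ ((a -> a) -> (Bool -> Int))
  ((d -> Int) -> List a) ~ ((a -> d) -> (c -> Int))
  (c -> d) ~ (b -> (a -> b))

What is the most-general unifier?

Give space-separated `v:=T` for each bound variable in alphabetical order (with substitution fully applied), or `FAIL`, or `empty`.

step 1: unify (List c -> List Bool) ~ (Bool -> (d -> b))  [subst: {-} | 3 pending]
  -> decompose arrow: push List c~Bool, List Bool~(d -> b)
step 2: unify List c ~ Bool  [subst: {-} | 4 pending]
  clash: List c vs Bool

Answer: FAIL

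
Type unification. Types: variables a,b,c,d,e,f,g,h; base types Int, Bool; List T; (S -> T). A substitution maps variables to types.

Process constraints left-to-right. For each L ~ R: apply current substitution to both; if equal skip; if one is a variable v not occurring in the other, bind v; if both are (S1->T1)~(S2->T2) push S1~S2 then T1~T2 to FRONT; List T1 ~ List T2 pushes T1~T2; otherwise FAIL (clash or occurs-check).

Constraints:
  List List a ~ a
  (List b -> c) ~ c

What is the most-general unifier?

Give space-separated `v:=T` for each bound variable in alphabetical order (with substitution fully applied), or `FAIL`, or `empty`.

step 1: unify List List a ~ a  [subst: {-} | 1 pending]
  occurs-check fail

Answer: FAIL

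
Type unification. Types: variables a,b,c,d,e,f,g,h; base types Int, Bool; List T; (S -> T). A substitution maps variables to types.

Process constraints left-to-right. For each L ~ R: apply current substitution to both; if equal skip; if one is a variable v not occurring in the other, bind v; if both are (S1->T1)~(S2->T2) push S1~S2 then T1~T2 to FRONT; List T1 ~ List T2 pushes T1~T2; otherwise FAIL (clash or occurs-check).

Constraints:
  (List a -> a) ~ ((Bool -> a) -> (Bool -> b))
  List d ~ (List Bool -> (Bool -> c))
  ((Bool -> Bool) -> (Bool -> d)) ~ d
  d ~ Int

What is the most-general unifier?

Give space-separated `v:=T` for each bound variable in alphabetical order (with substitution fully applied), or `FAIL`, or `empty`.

step 1: unify (List a -> a) ~ ((Bool -> a) -> (Bool -> b))  [subst: {-} | 3 pending]
  -> decompose arrow: push List a~(Bool -> a), a~(Bool -> b)
step 2: unify List a ~ (Bool -> a)  [subst: {-} | 4 pending]
  clash: List a vs (Bool -> a)

Answer: FAIL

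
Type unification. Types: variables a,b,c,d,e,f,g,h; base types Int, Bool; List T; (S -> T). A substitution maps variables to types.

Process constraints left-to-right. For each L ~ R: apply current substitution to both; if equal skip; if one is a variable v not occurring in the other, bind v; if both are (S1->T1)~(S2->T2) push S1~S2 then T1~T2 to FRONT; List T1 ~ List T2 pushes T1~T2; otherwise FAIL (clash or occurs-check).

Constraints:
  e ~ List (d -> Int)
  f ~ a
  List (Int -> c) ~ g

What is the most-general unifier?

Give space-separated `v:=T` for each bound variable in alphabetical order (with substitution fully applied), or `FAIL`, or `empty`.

step 1: unify e ~ List (d -> Int)  [subst: {-} | 2 pending]
  bind e := List (d -> Int)
step 2: unify f ~ a  [subst: {e:=List (d -> Int)} | 1 pending]
  bind f := a
step 3: unify List (Int -> c) ~ g  [subst: {e:=List (d -> Int), f:=a} | 0 pending]
  bind g := List (Int -> c)

Answer: e:=List (d -> Int) f:=a g:=List (Int -> c)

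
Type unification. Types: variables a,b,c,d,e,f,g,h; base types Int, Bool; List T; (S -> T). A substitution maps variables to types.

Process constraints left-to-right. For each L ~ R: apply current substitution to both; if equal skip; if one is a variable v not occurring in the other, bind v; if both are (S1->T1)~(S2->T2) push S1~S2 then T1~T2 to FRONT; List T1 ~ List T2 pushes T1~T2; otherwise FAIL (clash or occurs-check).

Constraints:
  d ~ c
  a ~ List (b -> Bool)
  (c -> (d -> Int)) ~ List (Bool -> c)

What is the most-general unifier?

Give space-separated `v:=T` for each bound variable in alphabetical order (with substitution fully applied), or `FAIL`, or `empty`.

step 1: unify d ~ c  [subst: {-} | 2 pending]
  bind d := c
step 2: unify a ~ List (b -> Bool)  [subst: {d:=c} | 1 pending]
  bind a := List (b -> Bool)
step 3: unify (c -> (c -> Int)) ~ List (Bool -> c)  [subst: {d:=c, a:=List (b -> Bool)} | 0 pending]
  clash: (c -> (c -> Int)) vs List (Bool -> c)

Answer: FAIL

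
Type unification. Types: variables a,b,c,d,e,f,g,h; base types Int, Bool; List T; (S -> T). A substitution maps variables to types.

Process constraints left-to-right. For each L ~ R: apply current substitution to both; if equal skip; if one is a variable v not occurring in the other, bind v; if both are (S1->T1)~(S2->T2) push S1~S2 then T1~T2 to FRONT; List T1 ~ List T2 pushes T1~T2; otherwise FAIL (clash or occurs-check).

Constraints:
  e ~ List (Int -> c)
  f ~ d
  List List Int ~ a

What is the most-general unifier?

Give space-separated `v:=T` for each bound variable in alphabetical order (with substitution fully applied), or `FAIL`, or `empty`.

step 1: unify e ~ List (Int -> c)  [subst: {-} | 2 pending]
  bind e := List (Int -> c)
step 2: unify f ~ d  [subst: {e:=List (Int -> c)} | 1 pending]
  bind f := d
step 3: unify List List Int ~ a  [subst: {e:=List (Int -> c), f:=d} | 0 pending]
  bind a := List List Int

Answer: a:=List List Int e:=List (Int -> c) f:=d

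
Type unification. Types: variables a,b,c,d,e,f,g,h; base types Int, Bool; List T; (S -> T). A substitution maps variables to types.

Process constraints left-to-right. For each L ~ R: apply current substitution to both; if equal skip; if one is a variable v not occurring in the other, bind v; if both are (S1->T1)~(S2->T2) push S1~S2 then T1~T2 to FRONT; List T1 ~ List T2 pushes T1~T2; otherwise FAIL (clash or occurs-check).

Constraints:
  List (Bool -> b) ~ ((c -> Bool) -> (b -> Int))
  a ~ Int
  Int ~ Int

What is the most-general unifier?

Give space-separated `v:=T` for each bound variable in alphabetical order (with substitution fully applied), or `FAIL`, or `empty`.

Answer: FAIL

Derivation:
step 1: unify List (Bool -> b) ~ ((c -> Bool) -> (b -> Int))  [subst: {-} | 2 pending]
  clash: List (Bool -> b) vs ((c -> Bool) -> (b -> Int))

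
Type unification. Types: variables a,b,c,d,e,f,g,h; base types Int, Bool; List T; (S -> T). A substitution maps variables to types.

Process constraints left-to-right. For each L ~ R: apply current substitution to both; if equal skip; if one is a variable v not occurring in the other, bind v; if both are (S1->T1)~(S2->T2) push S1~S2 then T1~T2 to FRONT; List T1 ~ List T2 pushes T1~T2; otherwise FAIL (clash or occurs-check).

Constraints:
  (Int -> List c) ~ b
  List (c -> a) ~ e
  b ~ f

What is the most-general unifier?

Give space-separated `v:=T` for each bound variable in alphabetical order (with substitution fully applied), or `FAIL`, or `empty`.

step 1: unify (Int -> List c) ~ b  [subst: {-} | 2 pending]
  bind b := (Int -> List c)
step 2: unify List (c -> a) ~ e  [subst: {b:=(Int -> List c)} | 1 pending]
  bind e := List (c -> a)
step 3: unify (Int -> List c) ~ f  [subst: {b:=(Int -> List c), e:=List (c -> a)} | 0 pending]
  bind f := (Int -> List c)

Answer: b:=(Int -> List c) e:=List (c -> a) f:=(Int -> List c)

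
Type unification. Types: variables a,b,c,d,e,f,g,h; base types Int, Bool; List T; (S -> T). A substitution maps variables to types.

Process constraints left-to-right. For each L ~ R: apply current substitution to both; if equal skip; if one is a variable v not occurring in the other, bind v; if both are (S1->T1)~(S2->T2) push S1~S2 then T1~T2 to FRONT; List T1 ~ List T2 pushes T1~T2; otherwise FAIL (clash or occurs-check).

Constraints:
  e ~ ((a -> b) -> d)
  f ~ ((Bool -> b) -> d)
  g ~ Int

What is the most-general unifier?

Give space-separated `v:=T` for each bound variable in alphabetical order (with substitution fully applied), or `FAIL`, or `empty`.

step 1: unify e ~ ((a -> b) -> d)  [subst: {-} | 2 pending]
  bind e := ((a -> b) -> d)
step 2: unify f ~ ((Bool -> b) -> d)  [subst: {e:=((a -> b) -> d)} | 1 pending]
  bind f := ((Bool -> b) -> d)
step 3: unify g ~ Int  [subst: {e:=((a -> b) -> d), f:=((Bool -> b) -> d)} | 0 pending]
  bind g := Int

Answer: e:=((a -> b) -> d) f:=((Bool -> b) -> d) g:=Int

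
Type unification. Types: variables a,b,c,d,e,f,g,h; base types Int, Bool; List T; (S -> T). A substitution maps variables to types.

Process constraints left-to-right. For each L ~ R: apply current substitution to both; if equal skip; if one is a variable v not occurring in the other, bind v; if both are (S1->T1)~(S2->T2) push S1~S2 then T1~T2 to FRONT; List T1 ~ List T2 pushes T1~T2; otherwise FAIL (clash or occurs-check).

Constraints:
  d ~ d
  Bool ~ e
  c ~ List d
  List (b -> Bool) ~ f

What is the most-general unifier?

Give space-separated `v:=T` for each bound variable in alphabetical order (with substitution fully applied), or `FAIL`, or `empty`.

step 1: unify d ~ d  [subst: {-} | 3 pending]
  -> identical, skip
step 2: unify Bool ~ e  [subst: {-} | 2 pending]
  bind e := Bool
step 3: unify c ~ List d  [subst: {e:=Bool} | 1 pending]
  bind c := List d
step 4: unify List (b -> Bool) ~ f  [subst: {e:=Bool, c:=List d} | 0 pending]
  bind f := List (b -> Bool)

Answer: c:=List d e:=Bool f:=List (b -> Bool)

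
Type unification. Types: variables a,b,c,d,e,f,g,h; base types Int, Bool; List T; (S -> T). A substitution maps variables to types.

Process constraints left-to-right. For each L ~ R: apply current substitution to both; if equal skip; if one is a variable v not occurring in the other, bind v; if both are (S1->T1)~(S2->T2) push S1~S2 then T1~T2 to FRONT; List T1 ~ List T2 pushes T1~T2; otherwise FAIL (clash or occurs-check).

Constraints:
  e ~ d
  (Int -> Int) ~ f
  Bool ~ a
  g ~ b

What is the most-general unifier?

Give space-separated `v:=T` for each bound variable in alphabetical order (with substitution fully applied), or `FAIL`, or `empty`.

Answer: a:=Bool e:=d f:=(Int -> Int) g:=b

Derivation:
step 1: unify e ~ d  [subst: {-} | 3 pending]
  bind e := d
step 2: unify (Int -> Int) ~ f  [subst: {e:=d} | 2 pending]
  bind f := (Int -> Int)
step 3: unify Bool ~ a  [subst: {e:=d, f:=(Int -> Int)} | 1 pending]
  bind a := Bool
step 4: unify g ~ b  [subst: {e:=d, f:=(Int -> Int), a:=Bool} | 0 pending]
  bind g := b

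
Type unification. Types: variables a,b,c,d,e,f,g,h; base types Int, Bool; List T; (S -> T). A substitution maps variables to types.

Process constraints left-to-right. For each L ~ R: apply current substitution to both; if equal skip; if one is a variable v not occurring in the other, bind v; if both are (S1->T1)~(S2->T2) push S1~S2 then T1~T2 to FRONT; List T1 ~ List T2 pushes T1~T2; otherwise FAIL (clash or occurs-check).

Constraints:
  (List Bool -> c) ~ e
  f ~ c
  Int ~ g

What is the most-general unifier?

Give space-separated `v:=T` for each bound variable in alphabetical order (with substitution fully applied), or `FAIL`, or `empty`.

Answer: e:=(List Bool -> c) f:=c g:=Int

Derivation:
step 1: unify (List Bool -> c) ~ e  [subst: {-} | 2 pending]
  bind e := (List Bool -> c)
step 2: unify f ~ c  [subst: {e:=(List Bool -> c)} | 1 pending]
  bind f := c
step 3: unify Int ~ g  [subst: {e:=(List Bool -> c), f:=c} | 0 pending]
  bind g := Int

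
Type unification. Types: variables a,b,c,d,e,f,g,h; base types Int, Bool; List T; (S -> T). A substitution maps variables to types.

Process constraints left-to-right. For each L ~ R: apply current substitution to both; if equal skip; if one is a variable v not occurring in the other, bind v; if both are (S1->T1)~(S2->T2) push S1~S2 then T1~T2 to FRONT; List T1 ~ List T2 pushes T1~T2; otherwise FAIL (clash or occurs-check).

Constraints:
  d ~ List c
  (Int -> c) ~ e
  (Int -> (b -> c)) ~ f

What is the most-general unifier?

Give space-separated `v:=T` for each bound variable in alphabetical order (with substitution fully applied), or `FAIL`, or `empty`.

step 1: unify d ~ List c  [subst: {-} | 2 pending]
  bind d := List c
step 2: unify (Int -> c) ~ e  [subst: {d:=List c} | 1 pending]
  bind e := (Int -> c)
step 3: unify (Int -> (b -> c)) ~ f  [subst: {d:=List c, e:=(Int -> c)} | 0 pending]
  bind f := (Int -> (b -> c))

Answer: d:=List c e:=(Int -> c) f:=(Int -> (b -> c))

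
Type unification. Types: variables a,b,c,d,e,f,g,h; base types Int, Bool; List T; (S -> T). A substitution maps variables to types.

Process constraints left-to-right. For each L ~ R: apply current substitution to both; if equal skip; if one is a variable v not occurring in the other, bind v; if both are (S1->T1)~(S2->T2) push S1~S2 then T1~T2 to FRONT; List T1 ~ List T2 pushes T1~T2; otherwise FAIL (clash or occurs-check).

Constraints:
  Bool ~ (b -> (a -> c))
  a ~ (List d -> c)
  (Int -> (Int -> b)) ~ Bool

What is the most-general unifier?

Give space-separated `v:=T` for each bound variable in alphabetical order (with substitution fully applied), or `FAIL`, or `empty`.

Answer: FAIL

Derivation:
step 1: unify Bool ~ (b -> (a -> c))  [subst: {-} | 2 pending]
  clash: Bool vs (b -> (a -> c))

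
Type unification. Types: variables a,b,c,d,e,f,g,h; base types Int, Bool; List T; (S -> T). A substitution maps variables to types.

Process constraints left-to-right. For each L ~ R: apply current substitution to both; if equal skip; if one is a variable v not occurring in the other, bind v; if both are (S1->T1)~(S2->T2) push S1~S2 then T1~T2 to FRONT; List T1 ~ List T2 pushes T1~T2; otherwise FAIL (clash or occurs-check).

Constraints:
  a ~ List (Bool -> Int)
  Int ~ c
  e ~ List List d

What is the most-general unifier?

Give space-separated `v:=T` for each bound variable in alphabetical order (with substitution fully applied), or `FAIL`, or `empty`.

Answer: a:=List (Bool -> Int) c:=Int e:=List List d

Derivation:
step 1: unify a ~ List (Bool -> Int)  [subst: {-} | 2 pending]
  bind a := List (Bool -> Int)
step 2: unify Int ~ c  [subst: {a:=List (Bool -> Int)} | 1 pending]
  bind c := Int
step 3: unify e ~ List List d  [subst: {a:=List (Bool -> Int), c:=Int} | 0 pending]
  bind e := List List d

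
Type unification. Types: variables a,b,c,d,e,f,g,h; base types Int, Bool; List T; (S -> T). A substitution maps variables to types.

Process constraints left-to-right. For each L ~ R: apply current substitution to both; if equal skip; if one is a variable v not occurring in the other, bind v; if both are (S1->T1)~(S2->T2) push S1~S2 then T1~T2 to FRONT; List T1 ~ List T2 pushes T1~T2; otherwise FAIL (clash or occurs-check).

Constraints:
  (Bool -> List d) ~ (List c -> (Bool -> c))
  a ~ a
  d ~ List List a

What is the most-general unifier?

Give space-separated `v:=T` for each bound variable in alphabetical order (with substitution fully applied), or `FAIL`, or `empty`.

Answer: FAIL

Derivation:
step 1: unify (Bool -> List d) ~ (List c -> (Bool -> c))  [subst: {-} | 2 pending]
  -> decompose arrow: push Bool~List c, List d~(Bool -> c)
step 2: unify Bool ~ List c  [subst: {-} | 3 pending]
  clash: Bool vs List c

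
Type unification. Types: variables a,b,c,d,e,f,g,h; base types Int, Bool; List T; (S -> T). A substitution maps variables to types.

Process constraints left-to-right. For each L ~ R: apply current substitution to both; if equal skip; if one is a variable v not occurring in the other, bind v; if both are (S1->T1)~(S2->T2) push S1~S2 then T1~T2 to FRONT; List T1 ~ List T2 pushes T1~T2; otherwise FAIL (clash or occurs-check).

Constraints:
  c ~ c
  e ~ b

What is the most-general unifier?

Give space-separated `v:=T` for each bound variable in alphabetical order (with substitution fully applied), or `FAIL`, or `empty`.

step 1: unify c ~ c  [subst: {-} | 1 pending]
  -> identical, skip
step 2: unify e ~ b  [subst: {-} | 0 pending]
  bind e := b

Answer: e:=b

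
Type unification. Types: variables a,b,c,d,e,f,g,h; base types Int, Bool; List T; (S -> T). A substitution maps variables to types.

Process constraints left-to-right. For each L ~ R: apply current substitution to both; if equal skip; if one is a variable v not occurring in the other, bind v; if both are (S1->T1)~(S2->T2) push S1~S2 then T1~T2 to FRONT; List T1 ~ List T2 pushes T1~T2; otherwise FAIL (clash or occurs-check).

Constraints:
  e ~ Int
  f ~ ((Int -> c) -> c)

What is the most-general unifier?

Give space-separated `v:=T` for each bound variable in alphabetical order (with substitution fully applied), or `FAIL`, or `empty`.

step 1: unify e ~ Int  [subst: {-} | 1 pending]
  bind e := Int
step 2: unify f ~ ((Int -> c) -> c)  [subst: {e:=Int} | 0 pending]
  bind f := ((Int -> c) -> c)

Answer: e:=Int f:=((Int -> c) -> c)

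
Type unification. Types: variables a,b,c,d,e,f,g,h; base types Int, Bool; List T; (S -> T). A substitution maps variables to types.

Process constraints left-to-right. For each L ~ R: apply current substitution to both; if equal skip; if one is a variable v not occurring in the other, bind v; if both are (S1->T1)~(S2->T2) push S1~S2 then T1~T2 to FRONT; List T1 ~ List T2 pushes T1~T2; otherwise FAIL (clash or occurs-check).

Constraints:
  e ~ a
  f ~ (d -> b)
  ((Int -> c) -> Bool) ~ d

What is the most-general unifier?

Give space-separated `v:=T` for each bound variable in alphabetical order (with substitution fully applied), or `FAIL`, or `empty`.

step 1: unify e ~ a  [subst: {-} | 2 pending]
  bind e := a
step 2: unify f ~ (d -> b)  [subst: {e:=a} | 1 pending]
  bind f := (d -> b)
step 3: unify ((Int -> c) -> Bool) ~ d  [subst: {e:=a, f:=(d -> b)} | 0 pending]
  bind d := ((Int -> c) -> Bool)

Answer: d:=((Int -> c) -> Bool) e:=a f:=(((Int -> c) -> Bool) -> b)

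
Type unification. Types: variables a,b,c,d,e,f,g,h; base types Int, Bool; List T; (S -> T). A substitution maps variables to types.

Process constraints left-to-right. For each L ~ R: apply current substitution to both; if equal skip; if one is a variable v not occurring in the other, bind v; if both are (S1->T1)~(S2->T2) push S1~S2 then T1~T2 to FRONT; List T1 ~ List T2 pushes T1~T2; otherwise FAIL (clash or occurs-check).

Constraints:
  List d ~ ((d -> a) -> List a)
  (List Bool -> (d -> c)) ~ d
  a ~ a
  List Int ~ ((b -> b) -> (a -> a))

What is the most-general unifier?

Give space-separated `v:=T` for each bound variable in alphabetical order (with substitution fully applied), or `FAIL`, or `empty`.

step 1: unify List d ~ ((d -> a) -> List a)  [subst: {-} | 3 pending]
  clash: List d vs ((d -> a) -> List a)

Answer: FAIL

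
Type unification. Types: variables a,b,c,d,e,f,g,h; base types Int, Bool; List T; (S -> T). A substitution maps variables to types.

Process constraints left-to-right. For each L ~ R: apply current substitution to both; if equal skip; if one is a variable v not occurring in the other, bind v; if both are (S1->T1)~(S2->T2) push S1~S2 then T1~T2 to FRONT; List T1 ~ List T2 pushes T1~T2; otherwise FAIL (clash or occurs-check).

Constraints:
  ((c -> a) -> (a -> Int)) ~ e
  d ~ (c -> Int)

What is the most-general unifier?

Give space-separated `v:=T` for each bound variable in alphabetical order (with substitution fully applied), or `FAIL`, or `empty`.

Answer: d:=(c -> Int) e:=((c -> a) -> (a -> Int))

Derivation:
step 1: unify ((c -> a) -> (a -> Int)) ~ e  [subst: {-} | 1 pending]
  bind e := ((c -> a) -> (a -> Int))
step 2: unify d ~ (c -> Int)  [subst: {e:=((c -> a) -> (a -> Int))} | 0 pending]
  bind d := (c -> Int)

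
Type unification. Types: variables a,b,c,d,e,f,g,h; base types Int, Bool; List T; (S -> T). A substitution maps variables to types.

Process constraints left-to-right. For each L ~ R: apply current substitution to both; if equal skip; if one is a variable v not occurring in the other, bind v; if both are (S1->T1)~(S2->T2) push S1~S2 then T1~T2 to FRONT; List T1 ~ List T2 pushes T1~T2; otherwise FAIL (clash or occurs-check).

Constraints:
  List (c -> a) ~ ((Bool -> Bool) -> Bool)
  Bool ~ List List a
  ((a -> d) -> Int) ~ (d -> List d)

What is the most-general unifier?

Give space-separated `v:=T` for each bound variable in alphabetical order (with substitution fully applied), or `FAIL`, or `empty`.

Answer: FAIL

Derivation:
step 1: unify List (c -> a) ~ ((Bool -> Bool) -> Bool)  [subst: {-} | 2 pending]
  clash: List (c -> a) vs ((Bool -> Bool) -> Bool)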